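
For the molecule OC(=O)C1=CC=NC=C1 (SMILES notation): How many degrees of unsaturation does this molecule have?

Molecular formula: C6H5NO2.
DoU = (2C + 2 + N − H − X) / 2, where X is the halogen count and O/S are ignored.
    = (2·6 + 2 + 1 − 5 − 0) / 2 = 10 / 2 = 5.

5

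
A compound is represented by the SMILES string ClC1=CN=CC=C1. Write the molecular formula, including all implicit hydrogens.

Walk through each heavy atom and fill implicit hydrogens from standard valence (C 4, N 3, O 2, S 2, halogen 1):
  atom 1: Cl (halogen, monovalent) → 0 H
  atom 2: C, bond orders sum to 4 (valence 4) → 0 H
  atom 3: C, bond orders sum to 3 (valence 4) → 1 H
  atom 4: N, bond orders sum to 3 (valence 3) → 0 H
  atom 5: C, bond orders sum to 3 (valence 4) → 1 H
  atom 6: C, bond orders sum to 3 (valence 4) → 1 H
  atom 7: C, bond orders sum to 3 (valence 4) → 1 H
Totals → C:5, H:4, Cl:1, N:1.

C5H4ClN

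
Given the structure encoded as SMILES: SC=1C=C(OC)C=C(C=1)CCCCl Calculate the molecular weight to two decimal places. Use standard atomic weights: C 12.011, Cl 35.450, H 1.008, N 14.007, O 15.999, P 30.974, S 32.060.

First, the molecular formula is C10H13ClOS (counting implicit H from valence).
  C: 10 × 12.011 = 120.110
  Cl: 1 × 35.450 = 35.450
  H: 13 × 1.008 = 13.104
  O: 1 × 15.999 = 15.999
  S: 1 × 32.060 = 32.060
Sum: 10×12.011 + 1×35.450 + 13×1.008 + 1×15.999 + 1×32.060 = 216.723 → 216.72 g/mol.

216.72 g/mol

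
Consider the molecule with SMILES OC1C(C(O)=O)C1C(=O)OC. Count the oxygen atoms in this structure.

Scan the SMILES for O atoms (remember two-letter symbols like Cl and Br are single atoms).
Oxygen count: 5.

5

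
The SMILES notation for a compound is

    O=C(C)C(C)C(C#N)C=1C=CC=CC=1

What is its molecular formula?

C12H13NO

Walk through each heavy atom and fill implicit hydrogens from standard valence (C 4, N 3, O 2, S 2, halogen 1):
  atom 1: O, bond orders sum to 2 (valence 2) → 0 H
  atom 2: C, bond orders sum to 4 (valence 4) → 0 H
  atom 3: C, bond orders sum to 1 (valence 4) → 3 H
  atom 4: C, bond orders sum to 3 (valence 4) → 1 H
  atom 5: C, bond orders sum to 1 (valence 4) → 3 H
  atom 6: C, bond orders sum to 3 (valence 4) → 1 H
  atom 7: C, bond orders sum to 4 (valence 4) → 0 H
  atom 8: N, bond orders sum to 3 (valence 3) → 0 H
  atom 9: C, bond orders sum to 4 (valence 4) → 0 H
  atom 10: C, bond orders sum to 3 (valence 4) → 1 H
  atom 11: C, bond orders sum to 3 (valence 4) → 1 H
  atom 12: C, bond orders sum to 3 (valence 4) → 1 H
  atom 13: C, bond orders sum to 3 (valence 4) → 1 H
  atom 14: C, bond orders sum to 3 (valence 4) → 1 H
Totals → C:12, H:13, N:1, O:1.
In Hill order: C12H13NO.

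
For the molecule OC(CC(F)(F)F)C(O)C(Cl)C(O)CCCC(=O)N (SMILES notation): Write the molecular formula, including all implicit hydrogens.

Walk through each heavy atom and fill implicit hydrogens from standard valence (C 4, N 3, O 2, S 2, halogen 1):
  atom 1: O, bond orders sum to 1 (valence 2) → 1 H
  atom 2: C, bond orders sum to 3 (valence 4) → 1 H
  atom 3: C, bond orders sum to 2 (valence 4) → 2 H
  atom 4: C, bond orders sum to 4 (valence 4) → 0 H
  atom 5: F (halogen, monovalent) → 0 H
  atom 6: F (halogen, monovalent) → 0 H
  atom 7: F (halogen, monovalent) → 0 H
  atom 8: C, bond orders sum to 3 (valence 4) → 1 H
  atom 9: O, bond orders sum to 1 (valence 2) → 1 H
  atom 10: C, bond orders sum to 3 (valence 4) → 1 H
  atom 11: Cl (halogen, monovalent) → 0 H
  atom 12: C, bond orders sum to 3 (valence 4) → 1 H
  atom 13: O, bond orders sum to 1 (valence 2) → 1 H
  atom 14: C, bond orders sum to 2 (valence 4) → 2 H
  atom 15: C, bond orders sum to 2 (valence 4) → 2 H
  atom 16: C, bond orders sum to 2 (valence 4) → 2 H
  atom 17: C, bond orders sum to 4 (valence 4) → 0 H
  atom 18: O, bond orders sum to 2 (valence 2) → 0 H
  atom 19: N, bond orders sum to 1 (valence 3) → 2 H
Totals → C:10, H:17, Cl:1, F:3, N:1, O:4.

C10H17ClF3NO4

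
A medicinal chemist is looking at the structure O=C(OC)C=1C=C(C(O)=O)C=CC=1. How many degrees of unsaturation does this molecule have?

Molecular formula: C9H8O4.
DoU = (2C + 2 + N − H − X) / 2, where X is the halogen count and O/S are ignored.
    = (2·9 + 2 + 0 − 8 − 0) / 2 = 12 / 2 = 6.

6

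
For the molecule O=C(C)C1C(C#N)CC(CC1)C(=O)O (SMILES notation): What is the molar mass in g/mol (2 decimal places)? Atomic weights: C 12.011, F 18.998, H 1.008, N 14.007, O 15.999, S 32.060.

First, the molecular formula is C10H13NO3 (counting implicit H from valence).
  C: 10 × 12.011 = 120.110
  H: 13 × 1.008 = 13.104
  N: 1 × 14.007 = 14.007
  O: 3 × 15.999 = 47.997
Sum: 10×12.011 + 13×1.008 + 1×14.007 + 3×15.999 = 195.218 → 195.22 g/mol.

195.22 g/mol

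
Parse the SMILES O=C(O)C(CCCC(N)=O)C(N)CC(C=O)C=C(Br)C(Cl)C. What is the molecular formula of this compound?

Walk through each heavy atom and fill implicit hydrogens from standard valence (C 4, N 3, O 2, S 2, halogen 1):
  atom 1: O, bond orders sum to 2 (valence 2) → 0 H
  atom 2: C, bond orders sum to 4 (valence 4) → 0 H
  atom 3: O, bond orders sum to 1 (valence 2) → 1 H
  atom 4: C, bond orders sum to 3 (valence 4) → 1 H
  atom 5: C, bond orders sum to 2 (valence 4) → 2 H
  atom 6: C, bond orders sum to 2 (valence 4) → 2 H
  atom 7: C, bond orders sum to 2 (valence 4) → 2 H
  atom 8: C, bond orders sum to 4 (valence 4) → 0 H
  atom 9: N, bond orders sum to 1 (valence 3) → 2 H
  atom 10: O, bond orders sum to 2 (valence 2) → 0 H
  atom 11: C, bond orders sum to 3 (valence 4) → 1 H
  atom 12: N, bond orders sum to 1 (valence 3) → 2 H
  atom 13: C, bond orders sum to 2 (valence 4) → 2 H
  atom 14: C, bond orders sum to 3 (valence 4) → 1 H
  atom 15: C, bond orders sum to 3 (valence 4) → 1 H
  atom 16: O, bond orders sum to 2 (valence 2) → 0 H
  atom 17: C, bond orders sum to 3 (valence 4) → 1 H
  atom 18: C, bond orders sum to 4 (valence 4) → 0 H
  atom 19: Br (halogen, monovalent) → 0 H
  atom 20: C, bond orders sum to 3 (valence 4) → 1 H
  atom 21: Cl (halogen, monovalent) → 0 H
  atom 22: C, bond orders sum to 1 (valence 4) → 3 H
Totals → C:14, H:22, Br:1, Cl:1, N:2, O:4.
In Hill order: C14H22BrClN2O4.

C14H22BrClN2O4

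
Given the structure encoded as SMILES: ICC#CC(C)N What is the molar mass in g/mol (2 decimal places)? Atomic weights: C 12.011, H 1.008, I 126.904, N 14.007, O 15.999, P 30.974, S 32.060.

209.03 g/mol

First, the molecular formula is C5H8IN (counting implicit H from valence).
  C: 5 × 12.011 = 60.055
  H: 8 × 1.008 = 8.064
  I: 1 × 126.904 = 126.904
  N: 1 × 14.007 = 14.007
Sum: 5×12.011 + 8×1.008 + 1×126.904 + 1×14.007 = 209.030 → 209.03 g/mol.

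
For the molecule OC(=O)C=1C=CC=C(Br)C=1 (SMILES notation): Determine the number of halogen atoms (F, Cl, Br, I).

1

Halogen atoms appear at heavy-atom position 9 (1×Br).
Other groups present: 1 carboxylic acid.
Halogen count: 1.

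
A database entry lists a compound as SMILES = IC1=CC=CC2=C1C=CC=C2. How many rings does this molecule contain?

2

In SMILES, each pair of matching ring-closure digits denotes one ring-closing bond; the number of such bonds equals the number of independent rings.
Ring-closure bonds here: 2.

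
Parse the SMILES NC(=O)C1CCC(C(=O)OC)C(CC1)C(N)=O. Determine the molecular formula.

Walk through each heavy atom and fill implicit hydrogens from standard valence (C 4, N 3, O 2, S 2, halogen 1):
  atom 1: N, bond orders sum to 1 (valence 3) → 2 H
  atom 2: C, bond orders sum to 4 (valence 4) → 0 H
  atom 3: O, bond orders sum to 2 (valence 2) → 0 H
  atom 4: C, bond orders sum to 3 (valence 4) → 1 H
  atom 5: C, bond orders sum to 2 (valence 4) → 2 H
  atom 6: C, bond orders sum to 2 (valence 4) → 2 H
  atom 7: C, bond orders sum to 3 (valence 4) → 1 H
  atom 8: C, bond orders sum to 4 (valence 4) → 0 H
  atom 9: O, bond orders sum to 2 (valence 2) → 0 H
  atom 10: O, bond orders sum to 2 (valence 2) → 0 H
  atom 11: C, bond orders sum to 1 (valence 4) → 3 H
  atom 12: C, bond orders sum to 3 (valence 4) → 1 H
  atom 13: C, bond orders sum to 2 (valence 4) → 2 H
  atom 14: C, bond orders sum to 2 (valence 4) → 2 H
  atom 15: C, bond orders sum to 4 (valence 4) → 0 H
  atom 16: N, bond orders sum to 1 (valence 3) → 2 H
  atom 17: O, bond orders sum to 2 (valence 2) → 0 H
Totals → C:11, H:18, N:2, O:4.

C11H18N2O4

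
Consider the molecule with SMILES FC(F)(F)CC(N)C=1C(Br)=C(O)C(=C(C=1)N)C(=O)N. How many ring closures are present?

1

In SMILES, each pair of matching ring-closure digits denotes one ring-closing bond; the number of such bonds equals the number of independent rings.
Ring-closure bonds here: 1.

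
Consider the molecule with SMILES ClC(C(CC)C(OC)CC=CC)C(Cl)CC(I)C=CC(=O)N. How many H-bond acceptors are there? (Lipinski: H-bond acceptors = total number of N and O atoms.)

N atoms: 1; O atoms: 2.
Lipinski HBA = 1 + 2 = 3.

3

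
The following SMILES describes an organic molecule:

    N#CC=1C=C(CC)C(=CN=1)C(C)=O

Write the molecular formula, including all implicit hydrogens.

C10H10N2O

Walk through each heavy atom and fill implicit hydrogens from standard valence (C 4, N 3, O 2, S 2, halogen 1):
  atom 1: N, bond orders sum to 3 (valence 3) → 0 H
  atom 2: C, bond orders sum to 4 (valence 4) → 0 H
  atom 3: C, bond orders sum to 4 (valence 4) → 0 H
  atom 4: C, bond orders sum to 3 (valence 4) → 1 H
  atom 5: C, bond orders sum to 4 (valence 4) → 0 H
  atom 6: C, bond orders sum to 2 (valence 4) → 2 H
  atom 7: C, bond orders sum to 1 (valence 4) → 3 H
  atom 8: C, bond orders sum to 4 (valence 4) → 0 H
  atom 9: C, bond orders sum to 3 (valence 4) → 1 H
  atom 10: N, bond orders sum to 3 (valence 3) → 0 H
  atom 11: C, bond orders sum to 4 (valence 4) → 0 H
  atom 12: C, bond orders sum to 1 (valence 4) → 3 H
  atom 13: O, bond orders sum to 2 (valence 2) → 0 H
Totals → C:10, H:10, N:2, O:1.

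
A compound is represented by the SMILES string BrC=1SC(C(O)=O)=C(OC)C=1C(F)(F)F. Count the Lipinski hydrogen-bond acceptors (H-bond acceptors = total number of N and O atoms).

N atoms: 0; O atoms: 3.
Lipinski HBA = 0 + 3 = 3.

3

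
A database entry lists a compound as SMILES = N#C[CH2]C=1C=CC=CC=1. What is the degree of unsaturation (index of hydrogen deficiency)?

Molecular formula: C8H7N.
DoU = (2C + 2 + N − H − X) / 2, where X is the halogen count and O/S are ignored.
    = (2·8 + 2 + 1 − 7 − 0) / 2 = 12 / 2 = 6.

6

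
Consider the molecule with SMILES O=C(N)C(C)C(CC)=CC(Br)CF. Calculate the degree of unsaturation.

2

Degree of unsaturation = (number of rings) + (number of π bonds).
Ring closures in the SMILES: 0.
π bonds: 2 double bonds (each 1 DoU) → 2 DoU from unsaturation.
Total DoU = 0 + 2 = 2.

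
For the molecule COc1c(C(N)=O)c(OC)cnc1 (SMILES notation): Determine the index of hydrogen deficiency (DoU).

Molecular formula: C8H10N2O3.
DoU = (2C + 2 + N − H − X) / 2, where X is the halogen count and O/S are ignored.
    = (2·8 + 2 + 2 − 10 − 0) / 2 = 10 / 2 = 5.

5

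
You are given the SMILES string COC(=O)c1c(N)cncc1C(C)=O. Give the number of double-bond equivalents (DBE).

6

Molecular formula: C9H10N2O3.
DoU = (2C + 2 + N − H − X) / 2, where X is the halogen count and O/S are ignored.
    = (2·9 + 2 + 2 − 10 − 0) / 2 = 12 / 2 = 6.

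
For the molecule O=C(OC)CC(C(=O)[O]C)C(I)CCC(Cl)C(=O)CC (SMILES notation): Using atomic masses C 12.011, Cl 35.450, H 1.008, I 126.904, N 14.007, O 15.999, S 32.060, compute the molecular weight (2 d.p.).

418.65 g/mol

First, the molecular formula is C13H20ClIO5 (counting implicit H from valence).
  C: 13 × 12.011 = 156.143
  Cl: 1 × 35.450 = 35.450
  H: 20 × 1.008 = 20.160
  I: 1 × 126.904 = 126.904
  O: 5 × 15.999 = 79.995
Sum: 13×12.011 + 1×35.450 + 20×1.008 + 1×126.904 + 5×15.999 = 418.652 → 418.65 g/mol.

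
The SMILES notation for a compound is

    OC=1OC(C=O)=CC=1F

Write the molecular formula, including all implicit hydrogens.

C5H3FO3

Walk through each heavy atom and fill implicit hydrogens from standard valence (C 4, N 3, O 2, S 2, halogen 1):
  atom 1: O, bond orders sum to 1 (valence 2) → 1 H
  atom 2: C, bond orders sum to 4 (valence 4) → 0 H
  atom 3: O, bond orders sum to 2 (valence 2) → 0 H
  atom 4: C, bond orders sum to 4 (valence 4) → 0 H
  atom 5: C, bond orders sum to 3 (valence 4) → 1 H
  atom 6: O, bond orders sum to 2 (valence 2) → 0 H
  atom 7: C, bond orders sum to 3 (valence 4) → 1 H
  atom 8: C, bond orders sum to 4 (valence 4) → 0 H
  atom 9: F (halogen, monovalent) → 0 H
Totals → C:5, H:3, F:1, O:3.
In Hill order: C5H3FO3.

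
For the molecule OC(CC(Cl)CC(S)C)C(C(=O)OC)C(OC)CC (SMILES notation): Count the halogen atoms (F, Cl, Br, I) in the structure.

Halogen atoms appear at heavy-atom position 5 (1×Cl).
Other groups present: 1 ester, 1 ether, 1 hydroxyl, 1 thiol.
Halogen count: 1.

1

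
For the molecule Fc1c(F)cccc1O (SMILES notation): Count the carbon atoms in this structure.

Count every carbon token in the SMILES (each C, including those in ring-closure positions and inside branches).
Carbon count: 6.

6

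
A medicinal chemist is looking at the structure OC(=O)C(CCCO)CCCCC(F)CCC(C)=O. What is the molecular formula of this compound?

C14H25FO4

Walk through each heavy atom and fill implicit hydrogens from standard valence (C 4, N 3, O 2, S 2, halogen 1):
  atom 1: O, bond orders sum to 1 (valence 2) → 1 H
  atom 2: C, bond orders sum to 4 (valence 4) → 0 H
  atom 3: O, bond orders sum to 2 (valence 2) → 0 H
  atom 4: C, bond orders sum to 3 (valence 4) → 1 H
  atom 5: C, bond orders sum to 2 (valence 4) → 2 H
  atom 6: C, bond orders sum to 2 (valence 4) → 2 H
  atom 7: C, bond orders sum to 2 (valence 4) → 2 H
  atom 8: O, bond orders sum to 1 (valence 2) → 1 H
  atom 9: C, bond orders sum to 2 (valence 4) → 2 H
  atom 10: C, bond orders sum to 2 (valence 4) → 2 H
  atom 11: C, bond orders sum to 2 (valence 4) → 2 H
  atom 12: C, bond orders sum to 2 (valence 4) → 2 H
  atom 13: C, bond orders sum to 3 (valence 4) → 1 H
  atom 14: F (halogen, monovalent) → 0 H
  atom 15: C, bond orders sum to 2 (valence 4) → 2 H
  atom 16: C, bond orders sum to 2 (valence 4) → 2 H
  atom 17: C, bond orders sum to 4 (valence 4) → 0 H
  atom 18: C, bond orders sum to 1 (valence 4) → 3 H
  atom 19: O, bond orders sum to 2 (valence 2) → 0 H
Totals → C:14, H:25, F:1, O:4.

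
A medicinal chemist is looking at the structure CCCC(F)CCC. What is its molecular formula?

C7H15F

Walk through each heavy atom and fill implicit hydrogens from standard valence (C 4, N 3, O 2, S 2, halogen 1):
  atom 1: C, bond orders sum to 1 (valence 4) → 3 H
  atom 2: C, bond orders sum to 2 (valence 4) → 2 H
  atom 3: C, bond orders sum to 2 (valence 4) → 2 H
  atom 4: C, bond orders sum to 3 (valence 4) → 1 H
  atom 5: F (halogen, monovalent) → 0 H
  atom 6: C, bond orders sum to 2 (valence 4) → 2 H
  atom 7: C, bond orders sum to 2 (valence 4) → 2 H
  atom 8: C, bond orders sum to 1 (valence 4) → 3 H
Totals → C:7, H:15, F:1.
In Hill order: C7H15F.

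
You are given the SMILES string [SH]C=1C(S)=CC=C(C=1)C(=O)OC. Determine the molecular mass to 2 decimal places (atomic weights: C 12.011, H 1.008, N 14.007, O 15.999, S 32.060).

200.27 g/mol

First, the molecular formula is C8H8O2S2 (counting implicit H from valence).
  C: 8 × 12.011 = 96.088
  H: 8 × 1.008 = 8.064
  O: 2 × 15.999 = 31.998
  S: 2 × 32.060 = 64.120
Sum: 8×12.011 + 8×1.008 + 2×15.999 + 2×32.060 = 200.270 → 200.27 g/mol.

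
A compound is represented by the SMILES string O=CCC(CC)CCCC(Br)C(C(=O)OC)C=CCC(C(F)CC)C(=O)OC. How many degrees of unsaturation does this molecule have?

4

Degree of unsaturation = (number of rings) + (number of π bonds).
Ring closures in the SMILES: 0.
π bonds: 4 double bonds (each 1 DoU) → 4 DoU from unsaturation.
Total DoU = 0 + 4 = 4.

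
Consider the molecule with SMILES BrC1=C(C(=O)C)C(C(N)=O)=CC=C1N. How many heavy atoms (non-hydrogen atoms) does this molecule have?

14

Every atom symbol written in the SMILES (organic subset) is one heavy atom; implicit H are not written.
Heavy atoms by element → Br:1, C:9, N:2, O:2.
Total: 14.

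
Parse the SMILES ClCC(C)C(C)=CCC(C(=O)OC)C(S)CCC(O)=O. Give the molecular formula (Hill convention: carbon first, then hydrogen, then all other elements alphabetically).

C14H23ClO4S

Walk through each heavy atom and fill implicit hydrogens from standard valence (C 4, N 3, O 2, S 2, halogen 1):
  atom 1: Cl (halogen, monovalent) → 0 H
  atom 2: C, bond orders sum to 2 (valence 4) → 2 H
  atom 3: C, bond orders sum to 3 (valence 4) → 1 H
  atom 4: C, bond orders sum to 1 (valence 4) → 3 H
  atom 5: C, bond orders sum to 4 (valence 4) → 0 H
  atom 6: C, bond orders sum to 1 (valence 4) → 3 H
  atom 7: C, bond orders sum to 3 (valence 4) → 1 H
  atom 8: C, bond orders sum to 2 (valence 4) → 2 H
  atom 9: C, bond orders sum to 3 (valence 4) → 1 H
  atom 10: C, bond orders sum to 4 (valence 4) → 0 H
  atom 11: O, bond orders sum to 2 (valence 2) → 0 H
  atom 12: O, bond orders sum to 2 (valence 2) → 0 H
  atom 13: C, bond orders sum to 1 (valence 4) → 3 H
  atom 14: C, bond orders sum to 3 (valence 4) → 1 H
  atom 15: S, bond orders sum to 1 (valence 2) → 1 H
  atom 16: C, bond orders sum to 2 (valence 4) → 2 H
  atom 17: C, bond orders sum to 2 (valence 4) → 2 H
  atom 18: C, bond orders sum to 4 (valence 4) → 0 H
  atom 19: O, bond orders sum to 1 (valence 2) → 1 H
  atom 20: O, bond orders sum to 2 (valence 2) → 0 H
Totals → C:14, H:23, Cl:1, O:4, S:1.
In Hill order: C14H23ClO4S.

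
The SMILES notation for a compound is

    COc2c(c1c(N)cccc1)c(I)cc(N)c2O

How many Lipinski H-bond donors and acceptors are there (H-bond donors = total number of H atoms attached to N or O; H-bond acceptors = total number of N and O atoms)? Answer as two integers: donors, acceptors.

Donors: find every N or O and count the H atoms it carries.
  atom 2 (O): bond orders sum to 2 → 0 H
  atom 7 (N): bond orders sum to 1 → 2 H
  atom 16 (N): bond orders sum to 1 → 2 H
  atom 18 (O): bond orders sum to 1 → 1 H
Lipinski HBD = 5.
Acceptors: N atoms = 2, O atoms = 2 → HBA = 4.

5, 4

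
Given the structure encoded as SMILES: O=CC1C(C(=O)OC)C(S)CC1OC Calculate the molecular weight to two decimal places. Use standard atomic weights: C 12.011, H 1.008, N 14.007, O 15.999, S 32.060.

218.27 g/mol

First, the molecular formula is C9H14O4S (counting implicit H from valence).
  C: 9 × 12.011 = 108.099
  H: 14 × 1.008 = 14.112
  O: 4 × 15.999 = 63.996
  S: 1 × 32.060 = 32.060
Sum: 9×12.011 + 14×1.008 + 4×15.999 + 1×32.060 = 218.267 → 218.27 g/mol.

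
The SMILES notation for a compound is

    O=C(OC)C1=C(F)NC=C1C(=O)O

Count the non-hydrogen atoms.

13

Every atom symbol written in the SMILES (organic subset) is one heavy atom; implicit H are not written.
Heavy atoms by element → C:7, F:1, N:1, O:4.
Total: 13.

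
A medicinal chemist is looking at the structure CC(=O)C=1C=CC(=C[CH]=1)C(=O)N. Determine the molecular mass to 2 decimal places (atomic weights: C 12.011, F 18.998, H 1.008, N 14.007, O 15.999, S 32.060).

163.18 g/mol

First, the molecular formula is C9H9NO2 (counting implicit H from valence).
  C: 9 × 12.011 = 108.099
  H: 9 × 1.008 = 9.072
  N: 1 × 14.007 = 14.007
  O: 2 × 15.999 = 31.998
Sum: 9×12.011 + 9×1.008 + 1×14.007 + 2×15.999 = 163.176 → 163.18 g/mol.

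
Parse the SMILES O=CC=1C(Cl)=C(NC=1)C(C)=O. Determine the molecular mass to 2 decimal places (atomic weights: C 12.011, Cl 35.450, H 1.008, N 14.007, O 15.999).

171.58 g/mol

First, the molecular formula is C7H6ClNO2 (counting implicit H from valence).
  C: 7 × 12.011 = 84.077
  Cl: 1 × 35.450 = 35.450
  H: 6 × 1.008 = 6.048
  N: 1 × 14.007 = 14.007
  O: 2 × 15.999 = 31.998
Sum: 7×12.011 + 1×35.450 + 6×1.008 + 1×14.007 + 2×15.999 = 171.580 → 171.58 g/mol.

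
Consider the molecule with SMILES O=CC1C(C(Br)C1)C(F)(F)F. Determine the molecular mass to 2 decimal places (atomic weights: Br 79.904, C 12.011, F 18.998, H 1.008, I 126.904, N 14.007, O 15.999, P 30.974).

231.01 g/mol

First, the molecular formula is C6H6BrF3O (counting implicit H from valence).
  Br: 1 × 79.904 = 79.904
  C: 6 × 12.011 = 72.066
  F: 3 × 18.998 = 56.994
  H: 6 × 1.008 = 6.048
  O: 1 × 15.999 = 15.999
Sum: 1×79.904 + 6×12.011 + 3×18.998 + 6×1.008 + 1×15.999 = 231.011 → 231.01 g/mol.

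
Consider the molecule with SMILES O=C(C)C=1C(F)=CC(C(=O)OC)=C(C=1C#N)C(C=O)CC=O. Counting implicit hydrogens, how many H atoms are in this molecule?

Walk through each heavy atom and fill implicit hydrogens from standard valence (C 4, N 3, O 2, S 2, halogen 1):
  atom 1: O, bond orders sum to 2 (valence 2) → 0 H
  atom 2: C, bond orders sum to 4 (valence 4) → 0 H
  atom 3: C, bond orders sum to 1 (valence 4) → 3 H
  atom 4: C, bond orders sum to 4 (valence 4) → 0 H
  atom 5: C, bond orders sum to 4 (valence 4) → 0 H
  atom 6: F (halogen, monovalent) → 0 H
  atom 7: C, bond orders sum to 3 (valence 4) → 1 H
  atom 8: C, bond orders sum to 4 (valence 4) → 0 H
  atom 9: C, bond orders sum to 4 (valence 4) → 0 H
  atom 10: O, bond orders sum to 2 (valence 2) → 0 H
  atom 11: O, bond orders sum to 2 (valence 2) → 0 H
  atom 12: C, bond orders sum to 1 (valence 4) → 3 H
  atom 13: C, bond orders sum to 4 (valence 4) → 0 H
  atom 14: C, bond orders sum to 4 (valence 4) → 0 H
  atom 15: C, bond orders sum to 4 (valence 4) → 0 H
  atom 16: N, bond orders sum to 3 (valence 3) → 0 H
  atom 17: C, bond orders sum to 3 (valence 4) → 1 H
  atom 18: C, bond orders sum to 3 (valence 4) → 1 H
  atom 19: O, bond orders sum to 2 (valence 2) → 0 H
  atom 20: C, bond orders sum to 2 (valence 4) → 2 H
  atom 21: C, bond orders sum to 3 (valence 4) → 1 H
  atom 22: O, bond orders sum to 2 (valence 2) → 0 H
Total hydrogens: 12.

12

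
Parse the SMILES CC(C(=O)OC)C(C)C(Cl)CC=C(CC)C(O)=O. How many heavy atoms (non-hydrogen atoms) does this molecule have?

18

Every atom symbol written in the SMILES (organic subset) is one heavy atom; implicit H are not written.
Heavy atoms by element → C:13, Cl:1, O:4.
Total: 18.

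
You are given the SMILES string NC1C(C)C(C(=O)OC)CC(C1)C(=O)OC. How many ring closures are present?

1

In SMILES, each pair of matching ring-closure digits denotes one ring-closing bond; the number of such bonds equals the number of independent rings.
Ring-closure bonds here: 1.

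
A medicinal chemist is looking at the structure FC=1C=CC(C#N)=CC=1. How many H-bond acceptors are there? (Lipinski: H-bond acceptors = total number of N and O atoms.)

N atoms: 1; O atoms: 0.
Lipinski HBA = 1 + 0 = 1.

1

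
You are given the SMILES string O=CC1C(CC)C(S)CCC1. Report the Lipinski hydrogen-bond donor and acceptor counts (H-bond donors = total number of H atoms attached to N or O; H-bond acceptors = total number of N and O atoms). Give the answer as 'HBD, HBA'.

Donors: find every N or O and count the H atoms it carries.
  atom 1 (O): bond orders sum to 2 → 0 H
Lipinski HBD = 0.
Acceptors: N atoms = 0, O atoms = 1 → HBA = 1.

0, 1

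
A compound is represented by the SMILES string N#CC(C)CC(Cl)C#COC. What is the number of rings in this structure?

In SMILES, each pair of matching ring-closure digits denotes one ring-closing bond; the number of such bonds equals the number of independent rings.
Ring-closure bonds here: 0.

0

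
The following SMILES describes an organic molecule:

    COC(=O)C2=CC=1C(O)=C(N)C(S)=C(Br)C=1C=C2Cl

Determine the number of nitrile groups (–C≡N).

0

Scan the SMILES for the nitrile motif — none present.
Groups that are present: 1 ester, 1 hydroxyl, 1 primary amine, 1 thiol.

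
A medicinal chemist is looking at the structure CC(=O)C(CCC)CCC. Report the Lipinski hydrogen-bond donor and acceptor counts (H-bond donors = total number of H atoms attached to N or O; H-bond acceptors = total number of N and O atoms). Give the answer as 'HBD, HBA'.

Donors: find every N or O and count the H atoms it carries.
  atom 3 (O): bond orders sum to 2 → 0 H
Lipinski HBD = 0.
Acceptors: N atoms = 0, O atoms = 1 → HBA = 1.

0, 1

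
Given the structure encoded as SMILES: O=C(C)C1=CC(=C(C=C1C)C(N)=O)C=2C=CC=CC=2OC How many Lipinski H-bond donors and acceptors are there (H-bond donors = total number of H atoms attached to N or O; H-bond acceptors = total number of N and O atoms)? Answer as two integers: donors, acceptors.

Donors: find every N or O and count the H atoms it carries.
  atom 1 (O): bond orders sum to 2 → 0 H
  atom 12 (N): bond orders sum to 1 → 2 H
  atom 13 (O): bond orders sum to 2 → 0 H
  atom 20 (O): bond orders sum to 2 → 0 H
Lipinski HBD = 2.
Acceptors: N atoms = 1, O atoms = 3 → HBA = 4.

2, 4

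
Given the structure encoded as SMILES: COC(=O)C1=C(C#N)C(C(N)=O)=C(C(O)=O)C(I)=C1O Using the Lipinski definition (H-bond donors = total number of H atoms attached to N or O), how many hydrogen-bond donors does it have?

4

Donors: find every N or O and count the H atoms it carries.
  atom 2 (O): bond orders sum to 2 → 0 H
  atom 4 (O): bond orders sum to 2 → 0 H
  atom 8 (N): bond orders sum to 3 → 0 H
  atom 11 (N): bond orders sum to 1 → 2 H
  atom 12 (O): bond orders sum to 2 → 0 H
  atom 15 (O): bond orders sum to 1 → 1 H
  atom 16 (O): bond orders sum to 2 → 0 H
  atom 20 (O): bond orders sum to 1 → 1 H
Lipinski HBD = 4.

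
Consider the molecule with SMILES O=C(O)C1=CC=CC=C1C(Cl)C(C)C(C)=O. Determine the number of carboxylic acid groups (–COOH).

1

The carboxylic acid motif appears at heavy-atom position 2 in the SMILES.
Other groups present: 1 ketone.
Carboxylic acid count: 1.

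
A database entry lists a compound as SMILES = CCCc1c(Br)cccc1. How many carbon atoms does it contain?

Count every carbon token in the SMILES (each C, including those in ring-closure positions and inside branches).
Carbon count: 9.

9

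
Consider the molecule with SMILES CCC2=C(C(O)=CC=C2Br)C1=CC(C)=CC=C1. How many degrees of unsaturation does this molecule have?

Degree of unsaturation = (number of rings) + (number of π bonds).
Ring closures in the SMILES: 2.
π bonds: 6 double bonds (each 1 DoU) → 6 DoU from unsaturation.
Total DoU = 2 + 6 = 8.

8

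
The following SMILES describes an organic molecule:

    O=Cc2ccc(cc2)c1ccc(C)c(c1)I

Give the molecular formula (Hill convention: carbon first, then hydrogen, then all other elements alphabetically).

Walk through each heavy atom and fill implicit hydrogens from standard valence (C 4, N 3, O 2, S 2, halogen 1); for lowercase aromatic atoms, an aromatic c carries 1 H when it has two neighbours and 0 H with three, and aromatic n carries 0 H:
  atom 1: O, bond orders sum to 2 (valence 2) → 0 H
  atom 2: C, bond orders sum to 3 (valence 4) → 1 H
  atom 3: aromatic c, 3 neighbours → 0 H
  atom 4: aromatic c, 2 neighbours → 1 H
  atom 5: aromatic c, 2 neighbours → 1 H
  atom 6: aromatic c, 3 neighbours → 0 H
  atom 7: aromatic c, 2 neighbours → 1 H
  atom 8: aromatic c, 2 neighbours → 1 H
  atom 9: aromatic c, 3 neighbours → 0 H
  atom 10: aromatic c, 2 neighbours → 1 H
  atom 11: aromatic c, 2 neighbours → 1 H
  atom 12: aromatic c, 3 neighbours → 0 H
  atom 13: C, bond orders sum to 1 (valence 4) → 3 H
  atom 14: aromatic c, 3 neighbours → 0 H
  atom 15: aromatic c, 2 neighbours → 1 H
  atom 16: I (halogen, monovalent) → 0 H
Totals → C:14, H:11, I:1, O:1.

C14H11IO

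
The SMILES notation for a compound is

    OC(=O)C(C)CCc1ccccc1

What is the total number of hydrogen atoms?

14

Walk through each heavy atom and fill implicit hydrogens from standard valence (C 4, N 3, O 2, S 2, halogen 1); for lowercase aromatic atoms, an aromatic c carries 1 H when it has two neighbours and 0 H with three, and aromatic n carries 0 H:
  atom 1: O, bond orders sum to 1 (valence 2) → 1 H
  atom 2: C, bond orders sum to 4 (valence 4) → 0 H
  atom 3: O, bond orders sum to 2 (valence 2) → 0 H
  atom 4: C, bond orders sum to 3 (valence 4) → 1 H
  atom 5: C, bond orders sum to 1 (valence 4) → 3 H
  atom 6: C, bond orders sum to 2 (valence 4) → 2 H
  atom 7: C, bond orders sum to 2 (valence 4) → 2 H
  atom 8: aromatic c, 3 neighbours → 0 H
  atom 9: aromatic c, 2 neighbours → 1 H
  atom 10: aromatic c, 2 neighbours → 1 H
  atom 11: aromatic c, 2 neighbours → 1 H
  atom 12: aromatic c, 2 neighbours → 1 H
  atom 13: aromatic c, 2 neighbours → 1 H
Total hydrogens: 14.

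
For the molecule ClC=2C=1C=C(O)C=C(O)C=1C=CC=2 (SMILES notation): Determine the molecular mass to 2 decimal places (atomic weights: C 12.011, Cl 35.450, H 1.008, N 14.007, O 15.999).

First, the molecular formula is C10H7ClO2 (counting implicit H from valence).
  C: 10 × 12.011 = 120.110
  Cl: 1 × 35.450 = 35.450
  H: 7 × 1.008 = 7.056
  O: 2 × 15.999 = 31.998
Sum: 10×12.011 + 1×35.450 + 7×1.008 + 2×15.999 = 194.614 → 194.61 g/mol.

194.61 g/mol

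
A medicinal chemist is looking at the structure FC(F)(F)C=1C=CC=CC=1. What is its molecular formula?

Walk through each heavy atom and fill implicit hydrogens from standard valence (C 4, N 3, O 2, S 2, halogen 1):
  atom 1: F (halogen, monovalent) → 0 H
  atom 2: C, bond orders sum to 4 (valence 4) → 0 H
  atom 3: F (halogen, monovalent) → 0 H
  atom 4: F (halogen, monovalent) → 0 H
  atom 5: C, bond orders sum to 4 (valence 4) → 0 H
  atom 6: C, bond orders sum to 3 (valence 4) → 1 H
  atom 7: C, bond orders sum to 3 (valence 4) → 1 H
  atom 8: C, bond orders sum to 3 (valence 4) → 1 H
  atom 9: C, bond orders sum to 3 (valence 4) → 1 H
  atom 10: C, bond orders sum to 3 (valence 4) → 1 H
Totals → C:7, H:5, F:3.

C7H5F3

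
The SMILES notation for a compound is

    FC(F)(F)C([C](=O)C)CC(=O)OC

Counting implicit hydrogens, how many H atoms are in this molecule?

9

Walk through each heavy atom and fill implicit hydrogens from standard valence (C 4, N 3, O 2, S 2, halogen 1):
  atom 1: F (halogen, monovalent) → 0 H
  atom 2: C, bond orders sum to 4 (valence 4) → 0 H
  atom 3: F (halogen, monovalent) → 0 H
  atom 4: F (halogen, monovalent) → 0 H
  atom 5: C, bond orders sum to 3 (valence 4) → 1 H
  atom 6: C with explicit H count 0
  atom 7: O, bond orders sum to 2 (valence 2) → 0 H
  atom 8: C, bond orders sum to 1 (valence 4) → 3 H
  atom 9: C, bond orders sum to 2 (valence 4) → 2 H
  atom 10: C, bond orders sum to 4 (valence 4) → 0 H
  atom 11: O, bond orders sum to 2 (valence 2) → 0 H
  atom 12: O, bond orders sum to 2 (valence 2) → 0 H
  atom 13: C, bond orders sum to 1 (valence 4) → 3 H
Total hydrogens: 9.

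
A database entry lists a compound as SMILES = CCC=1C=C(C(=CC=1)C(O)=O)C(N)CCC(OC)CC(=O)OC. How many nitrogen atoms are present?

Scan the SMILES for N atoms (remember two-letter symbols like Cl and Br are single atoms).
Nitrogen count: 1.

1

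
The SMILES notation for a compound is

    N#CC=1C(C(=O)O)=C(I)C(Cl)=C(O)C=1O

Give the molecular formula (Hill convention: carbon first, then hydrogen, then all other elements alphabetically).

Walk through each heavy atom and fill implicit hydrogens from standard valence (C 4, N 3, O 2, S 2, halogen 1):
  atom 1: N, bond orders sum to 3 (valence 3) → 0 H
  atom 2: C, bond orders sum to 4 (valence 4) → 0 H
  atom 3: C, bond orders sum to 4 (valence 4) → 0 H
  atom 4: C, bond orders sum to 4 (valence 4) → 0 H
  atom 5: C, bond orders sum to 4 (valence 4) → 0 H
  atom 6: O, bond orders sum to 2 (valence 2) → 0 H
  atom 7: O, bond orders sum to 1 (valence 2) → 1 H
  atom 8: C, bond orders sum to 4 (valence 4) → 0 H
  atom 9: I (halogen, monovalent) → 0 H
  atom 10: C, bond orders sum to 4 (valence 4) → 0 H
  atom 11: Cl (halogen, monovalent) → 0 H
  atom 12: C, bond orders sum to 4 (valence 4) → 0 H
  atom 13: O, bond orders sum to 1 (valence 2) → 1 H
  atom 14: C, bond orders sum to 4 (valence 4) → 0 H
  atom 15: O, bond orders sum to 1 (valence 2) → 1 H
Totals → C:8, H:3, Cl:1, I:1, N:1, O:4.

C8H3ClINO4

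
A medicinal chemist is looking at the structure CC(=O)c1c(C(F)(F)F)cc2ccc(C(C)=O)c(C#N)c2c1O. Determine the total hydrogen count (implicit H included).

Walk through each heavy atom and fill implicit hydrogens from standard valence (C 4, N 3, O 2, S 2, halogen 1); for lowercase aromatic atoms, an aromatic c carries 1 H when it has two neighbours and 0 H with three, and aromatic n carries 0 H:
  atom 1: C, bond orders sum to 1 (valence 4) → 3 H
  atom 2: C, bond orders sum to 4 (valence 4) → 0 H
  atom 3: O, bond orders sum to 2 (valence 2) → 0 H
  atom 4: aromatic c, 3 neighbours → 0 H
  atom 5: aromatic c, 3 neighbours → 0 H
  atom 6: C, bond orders sum to 4 (valence 4) → 0 H
  atom 7: F (halogen, monovalent) → 0 H
  atom 8: F (halogen, monovalent) → 0 H
  atom 9: F (halogen, monovalent) → 0 H
  atom 10: aromatic c, 2 neighbours → 1 H
  atom 11: aromatic c, 3 neighbours → 0 H
  atom 12: aromatic c, 2 neighbours → 1 H
  atom 13: aromatic c, 2 neighbours → 1 H
  atom 14: aromatic c, 3 neighbours → 0 H
  atom 15: C, bond orders sum to 4 (valence 4) → 0 H
  atom 16: C, bond orders sum to 1 (valence 4) → 3 H
  atom 17: O, bond orders sum to 2 (valence 2) → 0 H
  atom 18: aromatic c, 3 neighbours → 0 H
  atom 19: C, bond orders sum to 4 (valence 4) → 0 H
  atom 20: N, bond orders sum to 3 (valence 3) → 0 H
  atom 21: aromatic c, 3 neighbours → 0 H
  atom 22: aromatic c, 3 neighbours → 0 H
  atom 23: O, bond orders sum to 1 (valence 2) → 1 H
Total hydrogens: 10.

10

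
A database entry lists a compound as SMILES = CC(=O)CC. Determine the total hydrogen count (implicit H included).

Walk through each heavy atom and fill implicit hydrogens from standard valence (C 4, N 3, O 2, S 2, halogen 1):
  atom 1: C, bond orders sum to 1 (valence 4) → 3 H
  atom 2: C, bond orders sum to 4 (valence 4) → 0 H
  atom 3: O, bond orders sum to 2 (valence 2) → 0 H
  atom 4: C, bond orders sum to 2 (valence 4) → 2 H
  atom 5: C, bond orders sum to 1 (valence 4) → 3 H
Total hydrogens: 8.

8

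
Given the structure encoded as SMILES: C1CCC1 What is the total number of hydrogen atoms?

Walk through each heavy atom and fill implicit hydrogens from standard valence (C 4, N 3, O 2, S 2, halogen 1):
  atom 1: C, bond orders sum to 2 (valence 4) → 2 H
  atom 2: C, bond orders sum to 2 (valence 4) → 2 H
  atom 3: C, bond orders sum to 2 (valence 4) → 2 H
  atom 4: C, bond orders sum to 2 (valence 4) → 2 H
Total hydrogens: 8.

8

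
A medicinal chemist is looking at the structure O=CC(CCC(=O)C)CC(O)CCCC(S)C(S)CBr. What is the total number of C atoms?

14

Count every carbon token in the SMILES (each C, including those in ring-closure positions and inside branches).
Carbon count: 14.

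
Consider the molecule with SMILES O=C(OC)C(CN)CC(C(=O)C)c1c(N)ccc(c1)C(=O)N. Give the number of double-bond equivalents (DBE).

Molecular formula: C15H21N3O4.
DoU = (2C + 2 + N − H − X) / 2, where X is the halogen count and O/S are ignored.
    = (2·15 + 2 + 3 − 21 − 0) / 2 = 14 / 2 = 7.

7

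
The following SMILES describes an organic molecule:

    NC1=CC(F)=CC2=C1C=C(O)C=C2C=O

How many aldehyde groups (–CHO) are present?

1

The aldehyde motif appears at heavy-atom position 14 in the SMILES.
Other groups present: 1 hydroxyl, 1 primary amine.
Aldehyde count: 1.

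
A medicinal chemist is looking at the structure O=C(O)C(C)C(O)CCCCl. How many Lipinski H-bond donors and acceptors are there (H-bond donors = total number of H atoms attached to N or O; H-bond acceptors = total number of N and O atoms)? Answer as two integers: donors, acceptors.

Donors: find every N or O and count the H atoms it carries.
  atom 1 (O): bond orders sum to 2 → 0 H
  atom 3 (O): bond orders sum to 1 → 1 H
  atom 7 (O): bond orders sum to 1 → 1 H
Lipinski HBD = 2.
Acceptors: N atoms = 0, O atoms = 3 → HBA = 3.

2, 3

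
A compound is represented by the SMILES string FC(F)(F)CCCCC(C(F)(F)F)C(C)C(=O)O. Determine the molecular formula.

Walk through each heavy atom and fill implicit hydrogens from standard valence (C 4, N 3, O 2, S 2, halogen 1):
  atom 1: F (halogen, monovalent) → 0 H
  atom 2: C, bond orders sum to 4 (valence 4) → 0 H
  atom 3: F (halogen, monovalent) → 0 H
  atom 4: F (halogen, monovalent) → 0 H
  atom 5: C, bond orders sum to 2 (valence 4) → 2 H
  atom 6: C, bond orders sum to 2 (valence 4) → 2 H
  atom 7: C, bond orders sum to 2 (valence 4) → 2 H
  atom 8: C, bond orders sum to 2 (valence 4) → 2 H
  atom 9: C, bond orders sum to 3 (valence 4) → 1 H
  atom 10: C, bond orders sum to 4 (valence 4) → 0 H
  atom 11: F (halogen, monovalent) → 0 H
  atom 12: F (halogen, monovalent) → 0 H
  atom 13: F (halogen, monovalent) → 0 H
  atom 14: C, bond orders sum to 3 (valence 4) → 1 H
  atom 15: C, bond orders sum to 1 (valence 4) → 3 H
  atom 16: C, bond orders sum to 4 (valence 4) → 0 H
  atom 17: O, bond orders sum to 2 (valence 2) → 0 H
  atom 18: O, bond orders sum to 1 (valence 2) → 1 H
Totals → C:10, H:14, F:6, O:2.
In Hill order: C10H14F6O2.

C10H14F6O2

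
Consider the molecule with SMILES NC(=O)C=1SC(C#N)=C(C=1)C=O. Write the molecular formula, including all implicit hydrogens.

Walk through each heavy atom and fill implicit hydrogens from standard valence (C 4, N 3, O 2, S 2, halogen 1):
  atom 1: N, bond orders sum to 1 (valence 3) → 2 H
  atom 2: C, bond orders sum to 4 (valence 4) → 0 H
  atom 3: O, bond orders sum to 2 (valence 2) → 0 H
  atom 4: C, bond orders sum to 4 (valence 4) → 0 H
  atom 5: S, bond orders sum to 2 (valence 2) → 0 H
  atom 6: C, bond orders sum to 4 (valence 4) → 0 H
  atom 7: C, bond orders sum to 4 (valence 4) → 0 H
  atom 8: N, bond orders sum to 3 (valence 3) → 0 H
  atom 9: C, bond orders sum to 4 (valence 4) → 0 H
  atom 10: C, bond orders sum to 3 (valence 4) → 1 H
  atom 11: C, bond orders sum to 3 (valence 4) → 1 H
  atom 12: O, bond orders sum to 2 (valence 2) → 0 H
Totals → C:7, H:4, N:2, O:2, S:1.

C7H4N2O2S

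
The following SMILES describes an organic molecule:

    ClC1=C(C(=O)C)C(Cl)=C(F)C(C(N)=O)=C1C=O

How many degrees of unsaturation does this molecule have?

7

Molecular formula: C10H6Cl2FNO3.
DoU = (2C + 2 + N − H − X) / 2, where X is the halogen count and O/S are ignored.
    = (2·10 + 2 + 1 − 6 − 3) / 2 = 14 / 2 = 7.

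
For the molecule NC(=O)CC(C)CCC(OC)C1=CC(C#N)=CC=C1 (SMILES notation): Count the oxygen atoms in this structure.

2

Scan the SMILES for O atoms (remember two-letter symbols like Cl and Br are single atoms).
Oxygen count: 2.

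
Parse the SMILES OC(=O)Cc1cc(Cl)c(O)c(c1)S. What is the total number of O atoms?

Scan the SMILES for O atoms (remember two-letter symbols like Cl and Br are single atoms).
Oxygen count: 3.

3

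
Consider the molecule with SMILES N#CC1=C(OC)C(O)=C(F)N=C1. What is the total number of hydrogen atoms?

Walk through each heavy atom and fill implicit hydrogens from standard valence (C 4, N 3, O 2, S 2, halogen 1):
  atom 1: N, bond orders sum to 3 (valence 3) → 0 H
  atom 2: C, bond orders sum to 4 (valence 4) → 0 H
  atom 3: C, bond orders sum to 4 (valence 4) → 0 H
  atom 4: C, bond orders sum to 4 (valence 4) → 0 H
  atom 5: O, bond orders sum to 2 (valence 2) → 0 H
  atom 6: C, bond orders sum to 1 (valence 4) → 3 H
  atom 7: C, bond orders sum to 4 (valence 4) → 0 H
  atom 8: O, bond orders sum to 1 (valence 2) → 1 H
  atom 9: C, bond orders sum to 4 (valence 4) → 0 H
  atom 10: F (halogen, monovalent) → 0 H
  atom 11: N, bond orders sum to 3 (valence 3) → 0 H
  atom 12: C, bond orders sum to 3 (valence 4) → 1 H
Total hydrogens: 5.

5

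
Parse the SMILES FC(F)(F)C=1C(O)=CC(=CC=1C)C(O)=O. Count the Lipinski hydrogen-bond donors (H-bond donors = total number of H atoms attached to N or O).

2

Donors: find every N or O and count the H atoms it carries.
  atom 7 (O): bond orders sum to 1 → 1 H
  atom 14 (O): bond orders sum to 1 → 1 H
  atom 15 (O): bond orders sum to 2 → 0 H
Lipinski HBD = 2.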